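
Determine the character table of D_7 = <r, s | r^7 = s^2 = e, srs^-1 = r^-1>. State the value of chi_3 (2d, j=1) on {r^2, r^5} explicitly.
Conjugacy classes: {e} of size 1, {r^1, r^6} of size 2, {r^2, r^5} of size 2, {r^3, r^4} of size 2, {s, sr, ..., sr^6} of size 7.
Character table:
  irrep \ class              {e} (size 1)  {r^1, r^6} (size 2)  {r^2, r^5} (size 2)  {r^3, r^4} (size 2)  {s, sr, ..., sr^6} (size 7)
  chi_1 (triv)               1             1                    1                    1                    1                          
  chi_2 (sign: r->1, s->-1)  1             1                    1                    1                    -1                         
  chi_3 (2d, j=1)            2             2*cos(2*pi/7)        -2*cos(3*pi/7)       -2*cos(pi/7)         0                          
  chi_4 (2d, j=2)            2             -2*cos(3*pi/7)       -2*cos(pi/7)         2*cos(2*pi/7)        0                          
  chi_5 (2d, j=3)            2             -2*cos(pi/7)         2*cos(2*pi/7)        -2*cos(3*pi/7)       0                          

Spot check: chi_3 (2d, j=1) on {r^2, r^5} = -2*cos(3*pi/7).

Reasoning: D_7 has order 2*7 = 14 with 5 conjugacy classes, hence 5 irreducibles. Sum of squared dims 1 + 1 + 4 + 4 + 4 = 14 = |G|. Linear characters come from the abelianisation; the 2-dimensional irreps have character r^k -> 2*cos(2*pi*j*k/7), reflections -> 0.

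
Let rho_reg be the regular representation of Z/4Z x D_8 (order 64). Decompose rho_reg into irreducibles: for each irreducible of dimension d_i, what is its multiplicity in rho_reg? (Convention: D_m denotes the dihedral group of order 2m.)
Each irreducible V_i of dimension d_i appears with multiplicity d_i, i.e. rho_reg = (direct sum over all irreducibles V_i) d_i V_i. The irreducible dimensions for Z/4Z x D_8 are 1, 1, 1, 1, 1, 1, 1, 1, 1, 1, 1, 1, 1, 1, 1, 1, 2, 2, 2, 2, 2, 2, 2, 2, 2, 2, 2, 2: 16 irreducibles of dimension 1, each with multiplicity 1; 12 irreducibles of dimension 2, each with multiplicity 2. Total dimension 16*1*1 + 12*2*2 = 64 = |G|.

Solution. General theorem: in the regular representation of a finite group G, each irreducible appears with multiplicity equal to its dimension. Check: dim(rho_reg) = sum d_i^2 = 1 + 1 + 1 + 1 + 1 + 1 + 1 + 1 + 1 + 1 + 1 + 1 + 1 + 1 + 1 + 1 + 4 + 4 + 4 + 4 + 4 + 4 + 4 + 4 + 4 + 4 + 4 + 4 = 64 = |G|.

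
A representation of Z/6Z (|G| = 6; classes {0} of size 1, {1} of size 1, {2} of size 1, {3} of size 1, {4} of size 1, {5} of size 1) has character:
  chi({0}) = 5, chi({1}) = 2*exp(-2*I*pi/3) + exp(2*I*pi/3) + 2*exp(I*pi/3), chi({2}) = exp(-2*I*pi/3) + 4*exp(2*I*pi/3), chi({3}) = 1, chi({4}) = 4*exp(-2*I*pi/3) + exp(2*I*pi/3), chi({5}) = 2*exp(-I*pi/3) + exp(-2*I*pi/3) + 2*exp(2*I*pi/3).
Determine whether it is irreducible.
Not irreducible (reducible): <chi, chi> = 9 > 1.

Working: <chi, chi> = (1/|G|) sum_C |C| * |chi(C)|^2 = (1/6)[1*|5|^2 + 1*|2*exp(-2*I*pi/3) + exp(2*I*pi/3) + 2*exp(I*pi/3)|^2 + 1*|exp(-2*I*pi/3) + 4*exp(2*I*pi/3)|^2 + 1*|1|^2 + 1*|4*exp(-2*I*pi/3) + exp(2*I*pi/3)|^2 + 1*|2*exp(-I*pi/3) + exp(-2*I*pi/3) + 2*exp(2*I*pi/3)|^2]
  = (1/6)[(25) + (1) + (13) + (1) + (13) + (1)] = 54/6 = 9.
(Exp terms are combined using exp(i*s)*conj(exp(i*t)) = exp(i*(s-t)), and sums of them are collapsed using the identity that for every m > 1 the m distinct m-th roots of unity sum to 0, e.g. 1 + exp(2*I*pi/3) + exp(-2*I*pi/3) = 0.)
A character is irreducible iff <chi, chi> = 1, so this representation is reducible.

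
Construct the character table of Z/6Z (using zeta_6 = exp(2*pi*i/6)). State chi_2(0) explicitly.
Character table of Z/6Z (irreps indexed chi_0,...,chi_5 with chi_k(m) = zeta_6^(k*m), zeta_6 = exp(2*pi*i/6)):
  irrep \ class  {0} (size 1)  {1} (size 1)    {2} (size 1)    {3} (size 1)  {4} (size 1)    {5} (size 1)  
  chi_0          1             1               1               1             1               1             
  chi_1          1             exp(I*pi/3)     exp(2*I*pi/3)   -1            exp(-2*I*pi/3)  exp(-I*pi/3)  
  chi_2          1             exp(2*I*pi/3)   exp(-2*I*pi/3)  1             exp(2*I*pi/3)   exp(-2*I*pi/3)
  chi_3          1             -1              1               -1            1               -1            
  chi_4          1             exp(-2*I*pi/3)  exp(2*I*pi/3)   1             exp(-2*I*pi/3)  exp(2*I*pi/3) 
  chi_5          1             exp(-I*pi/3)    exp(-2*I*pi/3)  -1            exp(2*I*pi/3)   exp(I*pi/3)   

Spot check: chi_2(0) = zeta_6^(2*0) = zeta_6^0 = 1.

Argument: Z/6Z is abelian, so all 6 irreducible complex representations are 1-dimensional. They are given by chi_k(m) = zeta_6^(k*m) for k = 0,...,5. Row orthogonality: sum_m chi_k(m) conj(chi_l(m)) = 6 * [k = l].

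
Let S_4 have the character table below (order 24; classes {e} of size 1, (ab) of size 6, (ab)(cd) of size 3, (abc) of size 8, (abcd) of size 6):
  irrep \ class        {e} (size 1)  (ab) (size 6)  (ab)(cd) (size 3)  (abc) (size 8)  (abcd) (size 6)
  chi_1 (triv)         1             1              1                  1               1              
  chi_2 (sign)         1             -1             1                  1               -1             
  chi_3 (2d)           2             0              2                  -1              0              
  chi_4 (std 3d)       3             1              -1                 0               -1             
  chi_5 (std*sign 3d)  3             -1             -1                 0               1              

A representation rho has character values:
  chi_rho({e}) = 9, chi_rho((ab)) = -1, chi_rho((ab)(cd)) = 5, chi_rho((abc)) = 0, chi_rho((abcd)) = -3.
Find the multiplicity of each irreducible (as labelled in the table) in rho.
Multiplicities: chi_1: 0, chi_2: 2, chi_3: 2, chi_4: 1, chi_5: 0.

Reasoning: Use <chi_rho, chi> = (1/|G|) sum_C |C| * chi_rho(C) * conj(chi(C)) with |G| = 24 for each irreducible chi in the table:
  <chi_rho, chi_1> = (1/24)[1*(9)*conj(1) + 6*(-1)*conj(1) + 3*(5)*conj(1) + 8*(0)*conj(1) + 6*(-3)*conj(1)]
      = (1/24)[(9) + (-6) + (15) + (0) + (-18)] = 0/24 = 0
  <chi_rho, chi_2> = (1/24)[1*(9)*conj(1) + 6*(-1)*conj(-1) + 3*(5)*conj(1) + 8*(0)*conj(1) + 6*(-3)*conj(-1)]
      = (1/24)[(9) + (6) + (15) + (0) + (18)] = 48/24 = 2
  <chi_rho, chi_3> = (1/24)[1*(9)*conj(2) + 6*(-1)*conj(0) + 3*(5)*conj(2) + 8*(0)*conj(-1) + 6*(-3)*conj(0)]
      = (1/24)[(18) + (0) + (30) + (0) + (0)] = 48/24 = 2
  <chi_rho, chi_4> = (1/24)[1*(9)*conj(3) + 6*(-1)*conj(1) + 3*(5)*conj(-1) + 8*(0)*conj(0) + 6*(-3)*conj(-1)]
      = (1/24)[(27) + (-6) + (-15) + (0) + (18)] = 24/24 = 1
  <chi_rho, chi_5> = (1/24)[1*(9)*conj(3) + 6*(-1)*conj(-1) + 3*(5)*conj(-1) + 8*(0)*conj(0) + 6*(-3)*conj(1)]
      = (1/24)[(27) + (6) + (-15) + (0) + (-18)] = 0/24 = 0
Dimension check: dim(rho) = sum (mult * dim) = 0*1 + 2*1 + 2*2 + 1*3 + 0*3 = 9 = chi_rho(e) = 9.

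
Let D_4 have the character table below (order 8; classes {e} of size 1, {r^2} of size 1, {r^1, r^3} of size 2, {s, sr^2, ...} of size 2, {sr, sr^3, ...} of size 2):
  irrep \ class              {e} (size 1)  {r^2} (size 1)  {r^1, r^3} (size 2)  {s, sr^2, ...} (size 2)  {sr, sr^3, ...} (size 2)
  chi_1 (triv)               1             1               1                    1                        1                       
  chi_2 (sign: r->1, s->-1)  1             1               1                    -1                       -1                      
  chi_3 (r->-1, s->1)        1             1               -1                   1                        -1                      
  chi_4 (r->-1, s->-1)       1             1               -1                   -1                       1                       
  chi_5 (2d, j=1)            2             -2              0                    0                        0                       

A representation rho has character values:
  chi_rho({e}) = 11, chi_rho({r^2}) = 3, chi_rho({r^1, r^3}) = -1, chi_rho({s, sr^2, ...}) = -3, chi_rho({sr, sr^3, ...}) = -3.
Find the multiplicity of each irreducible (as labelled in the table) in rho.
Multiplicities: chi_1: 0, chi_2: 3, chi_3: 2, chi_4: 2, chi_5: 2.

Derivation: Use <chi_rho, chi> = (1/|G|) sum_C |C| * chi_rho(C) * conj(chi(C)) with |G| = 8 for each irreducible chi in the table:
  <chi_rho, chi_1> = (1/8)[1*(11)*conj(1) + 1*(3)*conj(1) + 2*(-1)*conj(1) + 2*(-3)*conj(1) + 2*(-3)*conj(1)]
      = (1/8)[(11) + (3) + (-2) + (-6) + (-6)] = 0/8 = 0
  <chi_rho, chi_2> = (1/8)[1*(11)*conj(1) + 1*(3)*conj(1) + 2*(-1)*conj(1) + 2*(-3)*conj(-1) + 2*(-3)*conj(-1)]
      = (1/8)[(11) + (3) + (-2) + (6) + (6)] = 24/8 = 3
  <chi_rho, chi_3> = (1/8)[1*(11)*conj(1) + 1*(3)*conj(1) + 2*(-1)*conj(-1) + 2*(-3)*conj(1) + 2*(-3)*conj(-1)]
      = (1/8)[(11) + (3) + (2) + (-6) + (6)] = 16/8 = 2
  <chi_rho, chi_4> = (1/8)[1*(11)*conj(1) + 1*(3)*conj(1) + 2*(-1)*conj(-1) + 2*(-3)*conj(-1) + 2*(-3)*conj(1)]
      = (1/8)[(11) + (3) + (2) + (6) + (-6)] = 16/8 = 2
  <chi_rho, chi_5> = (1/8)[1*(11)*conj(2) + 1*(3)*conj(-2) + 2*(-1)*conj(0) + 2*(-3)*conj(0) + 2*(-3)*conj(0)]
      = (1/8)[(22) + (-6) + (0) + (0) + (0)] = 16/8 = 2
Dimension check: dim(rho) = sum (mult * dim) = 0*1 + 3*1 + 2*1 + 2*1 + 2*2 = 11 = chi_rho(e) = 11.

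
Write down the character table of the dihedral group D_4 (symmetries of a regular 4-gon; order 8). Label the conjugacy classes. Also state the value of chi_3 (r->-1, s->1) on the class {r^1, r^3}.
Conjugacy classes: {e} of size 1, {r^2} of size 1, {r^1, r^3} of size 2, {s, sr^2, ...} of size 2, {sr, sr^3, ...} of size 2.
Character table:
  irrep \ class              {e} (size 1)  {r^2} (size 1)  {r^1, r^3} (size 2)  {s, sr^2, ...} (size 2)  {sr, sr^3, ...} (size 2)
  chi_1 (triv)               1             1               1                    1                        1                       
  chi_2 (sign: r->1, s->-1)  1             1               1                    -1                       -1                      
  chi_3 (r->-1, s->1)        1             1               -1                   1                        -1                      
  chi_4 (r->-1, s->-1)       1             1               -1                   -1                       1                       
  chi_5 (2d, j=1)            2             -2              0                    0                        0                       

Spot check: chi_3 (r->-1, s->1) on {r^1, r^3} = -1.

Solution. D_4 has order 2*4 = 8 with 5 conjugacy classes, hence 5 irreducibles. Sum of squared dims 1 + 1 + 1 + 1 + 4 = 8 = |G|. Linear characters come from the abelianisation; the 2-dimensional irreps have character r^k -> 2*cos(2*pi*j*k/4), reflections -> 0.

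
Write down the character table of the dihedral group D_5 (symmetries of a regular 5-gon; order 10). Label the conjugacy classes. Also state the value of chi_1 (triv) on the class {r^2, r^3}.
Conjugacy classes: {e} of size 1, {r^1, r^4} of size 2, {r^2, r^3} of size 2, {s, sr, ..., sr^4} of size 5.
Character table:
  irrep \ class              {e} (size 1)  {r^1, r^4} (size 2)  {r^2, r^3} (size 2)  {s, sr, ..., sr^4} (size 5)
  chi_1 (triv)               1             1                    1                    1                          
  chi_2 (sign: r->1, s->-1)  1             1                    1                    -1                         
  chi_3 (2d, j=1)            2             -1/2 + sqrt(5)/2     -sqrt(5)/2 - 1/2     0                          
  chi_4 (2d, j=2)            2             -sqrt(5)/2 - 1/2     -1/2 + sqrt(5)/2     0                          

Spot check: chi_1 (triv) on {r^2, r^3} = 1.

Reasoning: D_5 has order 2*5 = 10 with 4 conjugacy classes, hence 4 irreducibles. Sum of squared dims 1 + 1 + 4 + 4 = 10 = |G|. Linear characters come from the abelianisation; the 2-dimensional irreps have character r^k -> 2*cos(2*pi*j*k/5), reflections -> 0.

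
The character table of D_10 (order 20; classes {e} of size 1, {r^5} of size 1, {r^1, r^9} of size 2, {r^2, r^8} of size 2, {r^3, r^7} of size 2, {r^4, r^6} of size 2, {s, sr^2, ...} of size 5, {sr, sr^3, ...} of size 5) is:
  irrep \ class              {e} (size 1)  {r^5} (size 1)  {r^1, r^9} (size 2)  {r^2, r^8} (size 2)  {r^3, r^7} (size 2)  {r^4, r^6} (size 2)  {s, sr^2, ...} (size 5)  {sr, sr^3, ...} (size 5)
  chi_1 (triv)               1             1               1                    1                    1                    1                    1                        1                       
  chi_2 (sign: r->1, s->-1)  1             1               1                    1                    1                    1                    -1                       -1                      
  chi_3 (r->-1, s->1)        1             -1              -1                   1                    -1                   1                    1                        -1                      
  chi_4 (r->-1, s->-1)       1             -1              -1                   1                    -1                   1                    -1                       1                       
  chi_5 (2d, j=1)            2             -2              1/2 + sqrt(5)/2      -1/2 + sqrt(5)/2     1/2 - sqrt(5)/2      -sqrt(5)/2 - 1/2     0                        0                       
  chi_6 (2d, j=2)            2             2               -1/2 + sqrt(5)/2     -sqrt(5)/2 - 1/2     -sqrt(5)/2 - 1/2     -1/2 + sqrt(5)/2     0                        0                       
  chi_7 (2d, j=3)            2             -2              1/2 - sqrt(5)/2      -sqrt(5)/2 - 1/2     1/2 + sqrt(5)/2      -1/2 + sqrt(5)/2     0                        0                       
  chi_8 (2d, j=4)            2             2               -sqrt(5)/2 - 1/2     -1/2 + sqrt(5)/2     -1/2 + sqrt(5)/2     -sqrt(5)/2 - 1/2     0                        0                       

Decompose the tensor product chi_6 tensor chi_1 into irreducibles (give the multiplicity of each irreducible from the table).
chi_6 tensor chi_1 = chi_6 (all other irreducibles have multiplicity 0).

Proof sketch: The character of a tensor product is the pointwise product (chi_6 * chi_1)(C) = chi_6(C) * chi_1(C):
  {e}: (2)*(1), {r^5}: (2)*(1), {r^1, r^9}: (-1/2 + sqrt(5)/2)*(1), {r^2, r^8}: (-sqrt(5)/2 - 1/2)*(1), {r^3, r^7}: (-sqrt(5)/2 - 1/2)*(1), {r^4, r^6}: (-1/2 + sqrt(5)/2)*(1), {s, sr^2, ...}: (0)*(1), {sr, sr^3, ...}: (0)*(1)
so (chi_6 * chi_1) takes values
  {e} -> 2, {r^5} -> 2, {r^1, r^9} -> -1/2 + sqrt(5)/2, {r^2, r^8} -> -sqrt(5)/2 - 1/2, {r^3, r^7} -> -sqrt(5)/2 - 1/2, {r^4, r^6} -> -1/2 + sqrt(5)/2, {s, sr^2, ...} -> 0, {sr, sr^3, ...} -> 0.
Now take the inner product of this character with each irreducible chi from the table, <chi_6*chi_1, chi> = (1/20) sum_C |C| (chi_6*chi_1)(C) conj(chi(C)):
  <chi_6*chi_1, chi_1> = (1/20)[1*(2)*conj(1) + 1*(2)*conj(1) + 2*(-1/2 + sqrt(5)/2)*conj(1) + 2*(-sqrt(5)/2 - 1/2)*conj(1) + 2*(-sqrt(5)/2 - 1/2)*conj(1) + 2*(-1/2 + sqrt(5)/2)*conj(1) + 5*(0)*conj(1) + 5*(0)*conj(1)]
      = (1/20)[(2) + (2) + (-1 + sqrt(5)) + (-sqrt(5) - 1) + (-sqrt(5) - 1) + (-1 + sqrt(5)) + (0) + (0)] = 0/20 = 0
  <chi_6*chi_1, chi_2> = (1/20)[1*(2)*conj(1) + 1*(2)*conj(1) + 2*(-1/2 + sqrt(5)/2)*conj(1) + 2*(-sqrt(5)/2 - 1/2)*conj(1) + 2*(-sqrt(5)/2 - 1/2)*conj(1) + 2*(-1/2 + sqrt(5)/2)*conj(1) + 5*(0)*conj(-1) + 5*(0)*conj(-1)]
      = (1/20)[(2) + (2) + (-1 + sqrt(5)) + (-sqrt(5) - 1) + (-sqrt(5) - 1) + (-1 + sqrt(5)) + (0) + (0)] = 0/20 = 0
  <chi_6*chi_1, chi_3> = (1/20)[1*(2)*conj(1) + 1*(2)*conj(-1) + 2*(-1/2 + sqrt(5)/2)*conj(-1) + 2*(-sqrt(5)/2 - 1/2)*conj(1) + 2*(-sqrt(5)/2 - 1/2)*conj(-1) + 2*(-1/2 + sqrt(5)/2)*conj(1) + 5*(0)*conj(1) + 5*(0)*conj(-1)]
      = (1/20)[(2) + (-2) + (1 - sqrt(5)) + (-sqrt(5) - 1) + (1 + sqrt(5)) + (-1 + sqrt(5)) + (0) + (0)] = 0/20 = 0
  <chi_6*chi_1, chi_4> = (1/20)[1*(2)*conj(1) + 1*(2)*conj(-1) + 2*(-1/2 + sqrt(5)/2)*conj(-1) + 2*(-sqrt(5)/2 - 1/2)*conj(1) + 2*(-sqrt(5)/2 - 1/2)*conj(-1) + 2*(-1/2 + sqrt(5)/2)*conj(1) + 5*(0)*conj(-1) + 5*(0)*conj(1)]
      = (1/20)[(2) + (-2) + (1 - sqrt(5)) + (-sqrt(5) - 1) + (1 + sqrt(5)) + (-1 + sqrt(5)) + (0) + (0)] = 0/20 = 0
  <chi_6*chi_1, chi_5> = (1/20)[1*(2)*conj(2) + 1*(2)*conj(-2) + 2*(-1/2 + sqrt(5)/2)*conj(1/2 + sqrt(5)/2) + 2*(-sqrt(5)/2 - 1/2)*conj(-1/2 + sqrt(5)/2) + 2*(-sqrt(5)/2 - 1/2)*conj(1/2 - sqrt(5)/2) + 2*(-1/2 + sqrt(5)/2)*conj(-sqrt(5)/2 - 1/2) + 5*(0)*conj(0) + 5*(0)*conj(0)]
      = (1/20)[(4) + (-4) + (2) + (-2) + (2) + (-2) + (0) + (0)] = 0/20 = 0
  <chi_6*chi_1, chi_6> = (1/20)[1*(2)*conj(2) + 1*(2)*conj(2) + 2*(-1/2 + sqrt(5)/2)*conj(-1/2 + sqrt(5)/2) + 2*(-sqrt(5)/2 - 1/2)*conj(-sqrt(5)/2 - 1/2) + 2*(-sqrt(5)/2 - 1/2)*conj(-sqrt(5)/2 - 1/2) + 2*(-1/2 + sqrt(5)/2)*conj(-1/2 + sqrt(5)/2) + 5*(0)*conj(0) + 5*(0)*conj(0)]
      = (1/20)[(4) + (4) + (3 - sqrt(5)) + (sqrt(5) + 3) + (sqrt(5) + 3) + (3 - sqrt(5)) + (0) + (0)] = 20/20 = 1
  <chi_6*chi_1, chi_7> = (1/20)[1*(2)*conj(2) + 1*(2)*conj(-2) + 2*(-1/2 + sqrt(5)/2)*conj(1/2 - sqrt(5)/2) + 2*(-sqrt(5)/2 - 1/2)*conj(-sqrt(5)/2 - 1/2) + 2*(-sqrt(5)/2 - 1/2)*conj(1/2 + sqrt(5)/2) + 2*(-1/2 + sqrt(5)/2)*conj(-1/2 + sqrt(5)/2) + 5*(0)*conj(0) + 5*(0)*conj(0)]
      = (1/20)[(4) + (-4) + (-3 + sqrt(5)) + (sqrt(5) + 3) + (-3 - sqrt(5)) + (3 - sqrt(5)) + (0) + (0)] = 0/20 = 0
  <chi_6*chi_1, chi_8> = (1/20)[1*(2)*conj(2) + 1*(2)*conj(2) + 2*(-1/2 + sqrt(5)/2)*conj(-sqrt(5)/2 - 1/2) + 2*(-sqrt(5)/2 - 1/2)*conj(-1/2 + sqrt(5)/2) + 2*(-sqrt(5)/2 - 1/2)*conj(-1/2 + sqrt(5)/2) + 2*(-1/2 + sqrt(5)/2)*conj(-sqrt(5)/2 - 1/2) + 5*(0)*conj(0) + 5*(0)*conj(0)]
      = (1/20)[(4) + (4) + (-2) + (-2) + (-2) + (-2) + (0) + (0)] = 0/20 = 0
Hence the multiplicities are chi_6: 1. Dimension check: dim(chi_6)*dim(chi_1) = 2*1 = 2 and sum (mult * dim) = 1*2 = 2.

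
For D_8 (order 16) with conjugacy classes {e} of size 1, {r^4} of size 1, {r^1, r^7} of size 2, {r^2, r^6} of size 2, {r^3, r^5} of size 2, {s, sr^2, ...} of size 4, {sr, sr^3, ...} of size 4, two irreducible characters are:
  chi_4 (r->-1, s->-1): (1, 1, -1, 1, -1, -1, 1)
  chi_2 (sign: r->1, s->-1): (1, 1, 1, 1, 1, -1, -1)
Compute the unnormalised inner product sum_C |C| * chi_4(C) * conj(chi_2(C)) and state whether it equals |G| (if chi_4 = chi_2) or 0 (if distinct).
Sum = 0; so <chi_4, chi_2> = 0 (distinct irreducibles are orthogonal).

Explanation: Compute term by term over conjugacy classes (|C| * chi_4(C) * conj(chi_2(C))):
  1*(1)*conj(1) + 1*(1)*conj(1) + 2*(-1)*conj(1) + 2*(1)*conj(1) + 2*(-1)*conj(1) + 4*(-1)*conj(-1) + 4*(1)*conj(-1)
  = (1) + (1) + (-2) + (2) + (-2) + (4) + (-4)
  = 0.
Dividing by |G| = 16 gives 0/16 = 0, matching the row-orthogonality relation <chi_4, chi_2> = [chi_4 = chi_2].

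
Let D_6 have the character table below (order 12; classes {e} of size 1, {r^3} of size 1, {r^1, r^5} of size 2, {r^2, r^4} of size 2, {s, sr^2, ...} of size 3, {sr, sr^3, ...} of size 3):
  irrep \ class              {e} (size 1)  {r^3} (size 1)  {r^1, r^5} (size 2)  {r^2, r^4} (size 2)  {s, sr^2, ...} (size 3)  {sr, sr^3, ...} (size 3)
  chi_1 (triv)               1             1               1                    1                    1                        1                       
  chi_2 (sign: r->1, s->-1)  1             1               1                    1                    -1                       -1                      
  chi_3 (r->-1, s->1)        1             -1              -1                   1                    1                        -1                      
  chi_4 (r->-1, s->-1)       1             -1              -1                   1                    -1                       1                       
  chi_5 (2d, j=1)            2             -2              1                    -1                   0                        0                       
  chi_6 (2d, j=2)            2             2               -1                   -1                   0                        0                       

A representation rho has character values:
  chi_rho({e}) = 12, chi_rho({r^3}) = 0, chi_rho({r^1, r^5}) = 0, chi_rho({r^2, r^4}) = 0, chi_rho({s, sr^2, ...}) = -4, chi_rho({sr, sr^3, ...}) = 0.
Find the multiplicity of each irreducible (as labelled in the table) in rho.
Multiplicities: chi_1: 0, chi_2: 2, chi_3: 0, chi_4: 2, chi_5: 2, chi_6: 2.

Use <chi_rho, chi> = (1/|G|) sum_C |C| * chi_rho(C) * conj(chi(C)) with |G| = 12 for each irreducible chi in the table:
  <chi_rho, chi_1> = (1/12)[1*(12)*conj(1) + 1*(0)*conj(1) + 2*(0)*conj(1) + 2*(0)*conj(1) + 3*(-4)*conj(1) + 3*(0)*conj(1)]
      = (1/12)[(12) + (0) + (0) + (0) + (-12) + (0)] = 0/12 = 0
  <chi_rho, chi_2> = (1/12)[1*(12)*conj(1) + 1*(0)*conj(1) + 2*(0)*conj(1) + 2*(0)*conj(1) + 3*(-4)*conj(-1) + 3*(0)*conj(-1)]
      = (1/12)[(12) + (0) + (0) + (0) + (12) + (0)] = 24/12 = 2
  <chi_rho, chi_3> = (1/12)[1*(12)*conj(1) + 1*(0)*conj(-1) + 2*(0)*conj(-1) + 2*(0)*conj(1) + 3*(-4)*conj(1) + 3*(0)*conj(-1)]
      = (1/12)[(12) + (0) + (0) + (0) + (-12) + (0)] = 0/12 = 0
  <chi_rho, chi_4> = (1/12)[1*(12)*conj(1) + 1*(0)*conj(-1) + 2*(0)*conj(-1) + 2*(0)*conj(1) + 3*(-4)*conj(-1) + 3*(0)*conj(1)]
      = (1/12)[(12) + (0) + (0) + (0) + (12) + (0)] = 24/12 = 2
  <chi_rho, chi_5> = (1/12)[1*(12)*conj(2) + 1*(0)*conj(-2) + 2*(0)*conj(1) + 2*(0)*conj(-1) + 3*(-4)*conj(0) + 3*(0)*conj(0)]
      = (1/12)[(24) + (0) + (0) + (0) + (0) + (0)] = 24/12 = 2
  <chi_rho, chi_6> = (1/12)[1*(12)*conj(2) + 1*(0)*conj(2) + 2*(0)*conj(-1) + 2*(0)*conj(-1) + 3*(-4)*conj(0) + 3*(0)*conj(0)]
      = (1/12)[(24) + (0) + (0) + (0) + (0) + (0)] = 24/12 = 2
Dimension check: dim(rho) = sum (mult * dim) = 0*1 + 2*1 + 0*1 + 2*1 + 2*2 + 2*2 = 12 = chi_rho(e) = 12.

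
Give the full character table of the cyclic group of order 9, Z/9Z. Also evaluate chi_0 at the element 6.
Character table of Z/9Z (irreps indexed chi_0,...,chi_8 with chi_k(m) = zeta_9^(k*m), zeta_9 = exp(2*pi*i/9)):
  irrep \ class  {0} (size 1)  {1} (size 1)    {2} (size 1)    {3} (size 1)    {4} (size 1)    {5} (size 1)    {6} (size 1)    {7} (size 1)    {8} (size 1)  
  chi_0          1             1               1               1               1               1               1               1               1             
  chi_1          1             exp(2*I*pi/9)   exp(4*I*pi/9)   exp(2*I*pi/3)   exp(8*I*pi/9)   exp(-8*I*pi/9)  exp(-2*I*pi/3)  exp(-4*I*pi/9)  exp(-2*I*pi/9)
  chi_2          1             exp(4*I*pi/9)   exp(8*I*pi/9)   exp(-2*I*pi/3)  exp(-2*I*pi/9)  exp(2*I*pi/9)   exp(2*I*pi/3)   exp(-8*I*pi/9)  exp(-4*I*pi/9)
  chi_3          1             exp(2*I*pi/3)   exp(-2*I*pi/3)  1               exp(2*I*pi/3)   exp(-2*I*pi/3)  1               exp(2*I*pi/3)   exp(-2*I*pi/3)
  chi_4          1             exp(8*I*pi/9)   exp(-2*I*pi/9)  exp(2*I*pi/3)   exp(-4*I*pi/9)  exp(4*I*pi/9)   exp(-2*I*pi/3)  exp(2*I*pi/9)   exp(-8*I*pi/9)
  chi_5          1             exp(-8*I*pi/9)  exp(2*I*pi/9)   exp(-2*I*pi/3)  exp(4*I*pi/9)   exp(-4*I*pi/9)  exp(2*I*pi/3)   exp(-2*I*pi/9)  exp(8*I*pi/9) 
  chi_6          1             exp(-2*I*pi/3)  exp(2*I*pi/3)   1               exp(-2*I*pi/3)  exp(2*I*pi/3)   1               exp(-2*I*pi/3)  exp(2*I*pi/3) 
  chi_7          1             exp(-4*I*pi/9)  exp(-8*I*pi/9)  exp(2*I*pi/3)   exp(2*I*pi/9)   exp(-2*I*pi/9)  exp(-2*I*pi/3)  exp(8*I*pi/9)   exp(4*I*pi/9) 
  chi_8          1             exp(-2*I*pi/9)  exp(-4*I*pi/9)  exp(-2*I*pi/3)  exp(-8*I*pi/9)  exp(8*I*pi/9)   exp(2*I*pi/3)   exp(4*I*pi/9)   exp(2*I*pi/9) 

Spot check: chi_0(6) = zeta_9^(0*6) = zeta_9^0 = 1.

Z/9Z is abelian, so all 9 irreducible complex representations are 1-dimensional. They are given by chi_k(m) = zeta_9^(k*m) for k = 0,...,8. Row orthogonality: sum_m chi_k(m) conj(chi_l(m)) = 9 * [k = l].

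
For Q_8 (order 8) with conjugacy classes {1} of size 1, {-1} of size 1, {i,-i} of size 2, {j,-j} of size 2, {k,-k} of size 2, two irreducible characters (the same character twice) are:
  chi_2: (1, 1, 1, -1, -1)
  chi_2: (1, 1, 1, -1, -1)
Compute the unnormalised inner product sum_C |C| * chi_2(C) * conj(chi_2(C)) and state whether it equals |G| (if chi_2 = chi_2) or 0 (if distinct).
Sum = 8 = |G| = 8; so <chi_2, chi_2> = 1 (norm-1 confirms irreducibility).

Explanation: Compute term by term over conjugacy classes (|C| * chi_2(C) * conj(chi_2(C))):
  1*(1)*conj(1) + 1*(1)*conj(1) + 2*(1)*conj(1) + 2*(-1)*conj(-1) + 2*(-1)*conj(-1)
  = (1) + (1) + (2) + (2) + (2)
  = 8.
Dividing by |G| = 8 gives 8/8 = 1, matching the row-orthogonality relation <chi_2, chi_2> = [chi_2 = chi_2].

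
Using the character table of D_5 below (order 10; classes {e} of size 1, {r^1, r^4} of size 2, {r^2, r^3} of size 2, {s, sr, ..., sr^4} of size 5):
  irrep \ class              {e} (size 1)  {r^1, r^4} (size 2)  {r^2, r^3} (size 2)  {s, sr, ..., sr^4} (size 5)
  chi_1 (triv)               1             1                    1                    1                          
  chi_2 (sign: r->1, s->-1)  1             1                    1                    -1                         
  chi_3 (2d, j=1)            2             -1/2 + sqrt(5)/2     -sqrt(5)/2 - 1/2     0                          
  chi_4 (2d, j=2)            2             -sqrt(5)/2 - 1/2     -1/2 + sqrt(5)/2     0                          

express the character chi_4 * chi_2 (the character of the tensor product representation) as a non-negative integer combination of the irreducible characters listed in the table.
chi_4 tensor chi_2 = chi_4 (all other irreducibles have multiplicity 0).

Explanation: The character of a tensor product is the pointwise product (chi_4 * chi_2)(C) = chi_4(C) * chi_2(C):
  {e}: (2)*(1), {r^1, r^4}: (-sqrt(5)/2 - 1/2)*(1), {r^2, r^3}: (-1/2 + sqrt(5)/2)*(1), {s, sr, ..., sr^4}: (0)*(-1)
so (chi_4 * chi_2) takes values
  {e} -> 2, {r^1, r^4} -> -sqrt(5)/2 - 1/2, {r^2, r^3} -> -1/2 + sqrt(5)/2, {s, sr, ..., sr^4} -> 0.
Now take the inner product of this character with each irreducible chi from the table, <chi_4*chi_2, chi> = (1/10) sum_C |C| (chi_4*chi_2)(C) conj(chi(C)):
  <chi_4*chi_2, chi_1> = (1/10)[1*(2)*conj(1) + 2*(-sqrt(5)/2 - 1/2)*conj(1) + 2*(-1/2 + sqrt(5)/2)*conj(1) + 5*(0)*conj(1)]
      = (1/10)[(2) + (-sqrt(5) - 1) + (-1 + sqrt(5)) + (0)] = 0/10 = 0
  <chi_4*chi_2, chi_2> = (1/10)[1*(2)*conj(1) + 2*(-sqrt(5)/2 - 1/2)*conj(1) + 2*(-1/2 + sqrt(5)/2)*conj(1) + 5*(0)*conj(-1)]
      = (1/10)[(2) + (-sqrt(5) - 1) + (-1 + sqrt(5)) + (0)] = 0/10 = 0
  <chi_4*chi_2, chi_3> = (1/10)[1*(2)*conj(2) + 2*(-sqrt(5)/2 - 1/2)*conj(-1/2 + sqrt(5)/2) + 2*(-1/2 + sqrt(5)/2)*conj(-sqrt(5)/2 - 1/2) + 5*(0)*conj(0)]
      = (1/10)[(4) + (-2) + (-2) + (0)] = 0/10 = 0
  <chi_4*chi_2, chi_4> = (1/10)[1*(2)*conj(2) + 2*(-sqrt(5)/2 - 1/2)*conj(-sqrt(5)/2 - 1/2) + 2*(-1/2 + sqrt(5)/2)*conj(-1/2 + sqrt(5)/2) + 5*(0)*conj(0)]
      = (1/10)[(4) + (sqrt(5) + 3) + (3 - sqrt(5)) + (0)] = 10/10 = 1
Hence the multiplicities are chi_4: 1. Dimension check: dim(chi_4)*dim(chi_2) = 2*1 = 2 and sum (mult * dim) = 1*2 = 2.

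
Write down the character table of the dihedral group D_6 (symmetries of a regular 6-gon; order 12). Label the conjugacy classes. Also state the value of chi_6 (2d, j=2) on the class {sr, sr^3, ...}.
Conjugacy classes: {e} of size 1, {r^3} of size 1, {r^1, r^5} of size 2, {r^2, r^4} of size 2, {s, sr^2, ...} of size 3, {sr, sr^3, ...} of size 3.
Character table:
  irrep \ class              {e} (size 1)  {r^3} (size 1)  {r^1, r^5} (size 2)  {r^2, r^4} (size 2)  {s, sr^2, ...} (size 3)  {sr, sr^3, ...} (size 3)
  chi_1 (triv)               1             1               1                    1                    1                        1                       
  chi_2 (sign: r->1, s->-1)  1             1               1                    1                    -1                       -1                      
  chi_3 (r->-1, s->1)        1             -1              -1                   1                    1                        -1                      
  chi_4 (r->-1, s->-1)       1             -1              -1                   1                    -1                       1                       
  chi_5 (2d, j=1)            2             -2              1                    -1                   0                        0                       
  chi_6 (2d, j=2)            2             2               -1                   -1                   0                        0                       

Spot check: chi_6 (2d, j=2) on {sr, sr^3, ...} = 0.

Argument: D_6 has order 2*6 = 12 with 6 conjugacy classes, hence 6 irreducibles. Sum of squared dims 1 + 1 + 1 + 1 + 4 + 4 = 12 = |G|. Linear characters come from the abelianisation; the 2-dimensional irreps have character r^k -> 2*cos(2*pi*j*k/6), reflections -> 0.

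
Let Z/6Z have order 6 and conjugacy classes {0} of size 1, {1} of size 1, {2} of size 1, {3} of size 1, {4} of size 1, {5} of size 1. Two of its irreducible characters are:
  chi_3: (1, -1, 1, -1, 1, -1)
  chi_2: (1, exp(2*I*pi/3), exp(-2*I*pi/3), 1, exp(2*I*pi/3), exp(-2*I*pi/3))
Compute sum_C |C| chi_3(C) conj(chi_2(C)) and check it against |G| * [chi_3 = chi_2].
Sum = 0; so <chi_3, chi_2> = 0 (distinct irreducibles are orthogonal).

Working: Compute term by term over conjugacy classes (|C| * chi_3(C) * conj(chi_2(C))):
  1*(1)*conj(1) + 1*(-1)*conj(exp(2*I*pi/3)) + 1*(1)*conj(exp(-2*I*pi/3)) + 1*(-1)*conj(1) + 1*(1)*conj(exp(2*I*pi/3)) + 1*(-1)*conj(exp(-2*I*pi/3))
  = (1) + (-exp(-2*I*pi/3)) + (exp(2*I*pi/3)) + (-1) + (exp(-2*I*pi/3)) + (-exp(2*I*pi/3))
  = 0.
(Exp terms are combined using exp(i*s)*conj(exp(i*t)) = exp(i*(s-t)), and sums of them are collapsed using the identity that for every m > 1 the m distinct m-th roots of unity sum to 0, e.g. 1 + exp(2*I*pi/3) + exp(-2*I*pi/3) = 0.)
Dividing by |G| = 6 gives 0/6 = 0, matching the row-orthogonality relation <chi_3, chi_2> = [chi_3 = chi_2].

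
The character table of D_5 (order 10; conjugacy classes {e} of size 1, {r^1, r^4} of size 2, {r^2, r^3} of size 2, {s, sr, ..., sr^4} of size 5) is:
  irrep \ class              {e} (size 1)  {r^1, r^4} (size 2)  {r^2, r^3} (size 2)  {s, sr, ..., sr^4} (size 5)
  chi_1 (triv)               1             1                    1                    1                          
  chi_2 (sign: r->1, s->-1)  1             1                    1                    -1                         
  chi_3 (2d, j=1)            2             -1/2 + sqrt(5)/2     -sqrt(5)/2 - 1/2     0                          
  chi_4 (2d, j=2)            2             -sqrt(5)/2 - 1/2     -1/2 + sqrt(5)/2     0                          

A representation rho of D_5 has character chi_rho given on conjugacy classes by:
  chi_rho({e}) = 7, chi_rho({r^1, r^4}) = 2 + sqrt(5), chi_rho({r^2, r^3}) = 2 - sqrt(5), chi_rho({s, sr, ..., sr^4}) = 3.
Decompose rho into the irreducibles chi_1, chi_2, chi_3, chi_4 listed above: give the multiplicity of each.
Multiplicities: chi_1: 3, chi_2: 0, chi_3: 2, chi_4: 0.

Derivation: Use <chi_rho, chi> = (1/|G|) sum_C |C| * chi_rho(C) * conj(chi(C)) with |G| = 10 for each irreducible chi in the table:
  <chi_rho, chi_1> = (1/10)[1*(7)*conj(1) + 2*(2 + sqrt(5))*conj(1) + 2*(2 - sqrt(5))*conj(1) + 5*(3)*conj(1)]
      = (1/10)[(7) + (4 + 2*sqrt(5)) + (4 - 2*sqrt(5)) + (15)] = 30/10 = 3
  <chi_rho, chi_2> = (1/10)[1*(7)*conj(1) + 2*(2 + sqrt(5))*conj(1) + 2*(2 - sqrt(5))*conj(1) + 5*(3)*conj(-1)]
      = (1/10)[(7) + (4 + 2*sqrt(5)) + (4 - 2*sqrt(5)) + (-15)] = 0/10 = 0
  <chi_rho, chi_3> = (1/10)[1*(7)*conj(2) + 2*(2 + sqrt(5))*conj(-1/2 + sqrt(5)/2) + 2*(2 - sqrt(5))*conj(-sqrt(5)/2 - 1/2) + 5*(3)*conj(0)]
      = (1/10)[(14) + (sqrt(5) + 3) + (3 - sqrt(5)) + (0)] = 20/10 = 2
  <chi_rho, chi_4> = (1/10)[1*(7)*conj(2) + 2*(2 + sqrt(5))*conj(-sqrt(5)/2 - 1/2) + 2*(2 - sqrt(5))*conj(-1/2 + sqrt(5)/2) + 5*(3)*conj(0)]
      = (1/10)[(14) + (-7 - 3*sqrt(5)) + (-7 + 3*sqrt(5)) + (0)] = 0/10 = 0
Dimension check: dim(rho) = sum (mult * dim) = 3*1 + 0*1 + 2*2 + 0*2 = 7 = chi_rho(e) = 7.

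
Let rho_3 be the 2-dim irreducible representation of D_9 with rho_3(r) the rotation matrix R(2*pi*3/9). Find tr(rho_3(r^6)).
chi_{rho_3}(r^6) = 2*cos(2*pi*3*6/9) = 2

Explanation: rho_3(r^6) is rotation by angle 2*pi*3*6/9, whose trace is 2*cos(2*pi*3*6/9) = 2.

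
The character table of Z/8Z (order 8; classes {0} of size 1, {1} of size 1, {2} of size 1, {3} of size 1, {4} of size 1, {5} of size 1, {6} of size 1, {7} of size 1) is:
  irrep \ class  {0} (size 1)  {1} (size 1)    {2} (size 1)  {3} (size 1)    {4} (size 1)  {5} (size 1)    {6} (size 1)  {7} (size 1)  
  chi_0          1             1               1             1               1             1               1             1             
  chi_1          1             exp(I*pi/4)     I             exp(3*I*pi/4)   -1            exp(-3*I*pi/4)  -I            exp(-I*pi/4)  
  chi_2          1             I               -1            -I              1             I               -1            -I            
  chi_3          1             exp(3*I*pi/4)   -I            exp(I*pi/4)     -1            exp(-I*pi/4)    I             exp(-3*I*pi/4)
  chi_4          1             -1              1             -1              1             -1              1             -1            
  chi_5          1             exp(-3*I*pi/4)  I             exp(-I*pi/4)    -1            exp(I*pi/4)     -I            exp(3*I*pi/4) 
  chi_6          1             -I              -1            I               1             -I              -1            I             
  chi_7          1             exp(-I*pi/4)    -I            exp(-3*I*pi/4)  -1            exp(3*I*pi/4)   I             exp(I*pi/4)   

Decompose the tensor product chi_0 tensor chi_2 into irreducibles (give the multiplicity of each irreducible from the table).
chi_0 tensor chi_2 = chi_2 (all other irreducibles have multiplicity 0).

Details: The character of a tensor product is the pointwise product (chi_0 * chi_2)(C) = chi_0(C) * chi_2(C):
  {0}: (1)*(1), {1}: (1)*(I), {2}: (1)*(-1), {3}: (1)*(-I), {4}: (1)*(1), {5}: (1)*(I), {6}: (1)*(-1), {7}: (1)*(-I)
so (chi_0 * chi_2) takes values
  {0} -> 1, {1} -> I, {2} -> -1, {3} -> -I, {4} -> 1, {5} -> I, {6} -> -1, {7} -> -I.
Now take the inner product of this character with each irreducible chi from the table, <chi_0*chi_2, chi> = (1/8) sum_C |C| (chi_0*chi_2)(C) conj(chi(C)):
  <chi_0*chi_2, chi_0> = (1/8)[1*(1)*conj(1) + 1*(I)*conj(1) + 1*(-1)*conj(1) + 1*(-I)*conj(1) + 1*(1)*conj(1) + 1*(I)*conj(1) + 1*(-1)*conj(1) + 1*(-I)*conj(1)]
      = (1/8)[(1) + (I) + (-1) + (-I) + (1) + (I) + (-1) + (-I)] = 0/8 = 0
  <chi_0*chi_2, chi_1> = (1/8)[1*(1)*conj(1) + 1*(I)*conj(exp(I*pi/4)) + 1*(-1)*conj(I) + 1*(-I)*conj(exp(3*I*pi/4)) + 1*(1)*conj(-1) + 1*(I)*conj(exp(-3*I*pi/4)) + 1*(-1)*conj(-I) + 1*(-I)*conj(exp(-I*pi/4))]
      = (1/8)[(1) + (exp(I*pi/4)) + (I) + (-exp(-I*pi/4)) + (-1) + (exp(-3*I*pi/4)) + (-I) + (-exp(3*I*pi/4))] = 0/8 = 0
  <chi_0*chi_2, chi_2> = (1/8)[1*(1)*conj(1) + 1*(I)*conj(I) + 1*(-1)*conj(-1) + 1*(-I)*conj(-I) + 1*(1)*conj(1) + 1*(I)*conj(I) + 1*(-1)*conj(-1) + 1*(-I)*conj(-I)]
      = (1/8)[(1) + (1) + (1) + (1) + (1) + (1) + (1) + (1)] = 8/8 = 1
  <chi_0*chi_2, chi_3> = (1/8)[1*(1)*conj(1) + 1*(I)*conj(exp(3*I*pi/4)) + 1*(-1)*conj(-I) + 1*(-I)*conj(exp(I*pi/4)) + 1*(1)*conj(-1) + 1*(I)*conj(exp(-I*pi/4)) + 1*(-1)*conj(I) + 1*(-I)*conj(exp(-3*I*pi/4))]
      = (1/8)[(1) + (exp(-I*pi/4)) + (-I) + (-exp(I*pi/4)) + (-1) + (exp(3*I*pi/4)) + (I) + (-exp(-3*I*pi/4))] = 0/8 = 0
  <chi_0*chi_2, chi_4> = (1/8)[1*(1)*conj(1) + 1*(I)*conj(-1) + 1*(-1)*conj(1) + 1*(-I)*conj(-1) + 1*(1)*conj(1) + 1*(I)*conj(-1) + 1*(-1)*conj(1) + 1*(-I)*conj(-1)]
      = (1/8)[(1) + (-I) + (-1) + (I) + (1) + (-I) + (-1) + (I)] = 0/8 = 0
  <chi_0*chi_2, chi_5> = (1/8)[1*(1)*conj(1) + 1*(I)*conj(exp(-3*I*pi/4)) + 1*(-1)*conj(I) + 1*(-I)*conj(exp(-I*pi/4)) + 1*(1)*conj(-1) + 1*(I)*conj(exp(I*pi/4)) + 1*(-1)*conj(-I) + 1*(-I)*conj(exp(3*I*pi/4))]
      = (1/8)[(1) + (exp(-3*I*pi/4)) + (I) + (-exp(3*I*pi/4)) + (-1) + (exp(I*pi/4)) + (-I) + (-exp(-I*pi/4))] = 0/8 = 0
  <chi_0*chi_2, chi_6> = (1/8)[1*(1)*conj(1) + 1*(I)*conj(-I) + 1*(-1)*conj(-1) + 1*(-I)*conj(I) + 1*(1)*conj(1) + 1*(I)*conj(-I) + 1*(-1)*conj(-1) + 1*(-I)*conj(I)]
      = (1/8)[(1) + (-1) + (1) + (-1) + (1) + (-1) + (1) + (-1)] = 0/8 = 0
  <chi_0*chi_2, chi_7> = (1/8)[1*(1)*conj(1) + 1*(I)*conj(exp(-I*pi/4)) + 1*(-1)*conj(-I) + 1*(-I)*conj(exp(-3*I*pi/4)) + 1*(1)*conj(-1) + 1*(I)*conj(exp(3*I*pi/4)) + 1*(-1)*conj(I) + 1*(-I)*conj(exp(I*pi/4))]
      = (1/8)[(1) + (exp(3*I*pi/4)) + (-I) + (-exp(-3*I*pi/4)) + (-1) + (exp(-I*pi/4)) + (I) + (-exp(I*pi/4))] = 0/8 = 0
(Exp terms are combined using exp(i*s)*conj(exp(i*t)) = exp(i*(s-t)), and sums of them are collapsed using the identity that for every m > 1 the m distinct m-th roots of unity sum to 0, e.g. 1 + exp(2*I*pi/3) + exp(-2*I*pi/3) = 0.)
Hence the multiplicities are chi_2: 1. Dimension check: dim(chi_0)*dim(chi_2) = 1*1 = 1 and sum (mult * dim) = 1*1 = 1.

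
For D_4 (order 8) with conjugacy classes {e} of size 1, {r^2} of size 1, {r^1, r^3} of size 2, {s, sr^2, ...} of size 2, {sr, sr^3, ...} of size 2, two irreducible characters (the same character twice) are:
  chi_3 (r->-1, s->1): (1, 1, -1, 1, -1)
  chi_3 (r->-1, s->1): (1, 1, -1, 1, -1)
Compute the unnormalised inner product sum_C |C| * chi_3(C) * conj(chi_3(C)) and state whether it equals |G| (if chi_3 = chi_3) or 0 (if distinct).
Sum = 8 = |G| = 8; so <chi_3, chi_3> = 1 (norm-1 confirms irreducibility).

Explanation: Compute term by term over conjugacy classes (|C| * chi_3(C) * conj(chi_3(C))):
  1*(1)*conj(1) + 1*(1)*conj(1) + 2*(-1)*conj(-1) + 2*(1)*conj(1) + 2*(-1)*conj(-1)
  = (1) + (1) + (2) + (2) + (2)
  = 8.
Dividing by |G| = 8 gives 8/8 = 1, matching the row-orthogonality relation <chi_3, chi_3> = [chi_3 = chi_3].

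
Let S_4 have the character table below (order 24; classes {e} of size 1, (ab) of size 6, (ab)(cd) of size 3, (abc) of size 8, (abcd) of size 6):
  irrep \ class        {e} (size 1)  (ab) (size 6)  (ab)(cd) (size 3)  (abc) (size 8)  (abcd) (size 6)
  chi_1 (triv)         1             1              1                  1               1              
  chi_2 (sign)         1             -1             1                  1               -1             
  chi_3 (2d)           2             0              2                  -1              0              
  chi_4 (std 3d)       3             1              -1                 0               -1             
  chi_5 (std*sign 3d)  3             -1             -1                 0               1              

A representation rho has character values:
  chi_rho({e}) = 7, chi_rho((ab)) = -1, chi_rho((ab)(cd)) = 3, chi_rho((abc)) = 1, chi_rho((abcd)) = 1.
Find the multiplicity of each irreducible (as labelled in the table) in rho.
Multiplicities: chi_1: 1, chi_2: 1, chi_3: 1, chi_4: 0, chi_5: 1.

Use <chi_rho, chi> = (1/|G|) sum_C |C| * chi_rho(C) * conj(chi(C)) with |G| = 24 for each irreducible chi in the table:
  <chi_rho, chi_1> = (1/24)[1*(7)*conj(1) + 6*(-1)*conj(1) + 3*(3)*conj(1) + 8*(1)*conj(1) + 6*(1)*conj(1)]
      = (1/24)[(7) + (-6) + (9) + (8) + (6)] = 24/24 = 1
  <chi_rho, chi_2> = (1/24)[1*(7)*conj(1) + 6*(-1)*conj(-1) + 3*(3)*conj(1) + 8*(1)*conj(1) + 6*(1)*conj(-1)]
      = (1/24)[(7) + (6) + (9) + (8) + (-6)] = 24/24 = 1
  <chi_rho, chi_3> = (1/24)[1*(7)*conj(2) + 6*(-1)*conj(0) + 3*(3)*conj(2) + 8*(1)*conj(-1) + 6*(1)*conj(0)]
      = (1/24)[(14) + (0) + (18) + (-8) + (0)] = 24/24 = 1
  <chi_rho, chi_4> = (1/24)[1*(7)*conj(3) + 6*(-1)*conj(1) + 3*(3)*conj(-1) + 8*(1)*conj(0) + 6*(1)*conj(-1)]
      = (1/24)[(21) + (-6) + (-9) + (0) + (-6)] = 0/24 = 0
  <chi_rho, chi_5> = (1/24)[1*(7)*conj(3) + 6*(-1)*conj(-1) + 3*(3)*conj(-1) + 8*(1)*conj(0) + 6*(1)*conj(1)]
      = (1/24)[(21) + (6) + (-9) + (0) + (6)] = 24/24 = 1
Dimension check: dim(rho) = sum (mult * dim) = 1*1 + 1*1 + 1*2 + 0*3 + 1*3 = 7 = chi_rho(e) = 7.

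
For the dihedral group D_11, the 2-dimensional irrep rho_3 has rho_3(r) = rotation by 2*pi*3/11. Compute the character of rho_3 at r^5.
chi_{rho_3}(r^5) = 2*cos(2*pi*3*5/11) = -2*cos(3*pi/11)

Solution. rho_3(r^5) is rotation by angle 2*pi*3*5/11, whose trace is 2*cos(2*pi*3*5/11) = -2*cos(3*pi/11).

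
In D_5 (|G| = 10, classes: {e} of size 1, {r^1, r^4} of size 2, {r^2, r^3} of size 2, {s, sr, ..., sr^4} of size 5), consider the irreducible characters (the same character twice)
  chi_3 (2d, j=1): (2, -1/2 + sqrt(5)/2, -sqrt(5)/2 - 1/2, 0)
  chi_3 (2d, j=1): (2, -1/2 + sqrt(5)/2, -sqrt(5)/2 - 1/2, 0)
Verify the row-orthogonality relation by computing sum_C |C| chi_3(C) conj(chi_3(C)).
Sum = 10 = |G| = 10; so <chi_3, chi_3> = 1 (norm-1 confirms irreducibility).

Derivation: Compute term by term over conjugacy classes (|C| * chi_3(C) * conj(chi_3(C))):
  1*(2)*conj(2) + 2*(-1/2 + sqrt(5)/2)*conj(-1/2 + sqrt(5)/2) + 2*(-sqrt(5)/2 - 1/2)*conj(-sqrt(5)/2 - 1/2) + 5*(0)*conj(0)
  = (4) + (3 - sqrt(5)) + (sqrt(5) + 3) + (0)
  = 10.
Dividing by |G| = 10 gives 10/10 = 1, matching the row-orthogonality relation <chi_3, chi_3> = [chi_3 = chi_3].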